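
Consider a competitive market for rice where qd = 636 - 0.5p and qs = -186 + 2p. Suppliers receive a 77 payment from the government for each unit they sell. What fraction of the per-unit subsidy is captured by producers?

Producer share = 0.2

Pre-subsidy: 636 - 0.5p = -186 + 2p gives p* = 328.8, q* = 471.6.
With the subsidy, sellers receive ps = pb + 77 for each unit, where pb is the price buyers pay.
Supply in terms of pb becomes qs = -186 + 2(pb + 77) = -32 + 2pb. Setting this equal to demand: 636 - 0.5pb = -32 + 2pb, so pb = 267.2.
Sellers receive ps = 267.2 + 77 = 344.2; q' = 636 − 0.5·267.2 = 502.4.
Buyers' price falls by p* − pb = 328.8 − 267.2 = 61.6; sellers' price rises by ps − p* = 344.2 − 328.8 = 15.4.
So producers capture 15.4/77 = 0.2 of each unit of subsidy.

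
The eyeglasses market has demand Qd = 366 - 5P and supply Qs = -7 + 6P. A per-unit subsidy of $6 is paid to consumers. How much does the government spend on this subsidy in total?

Government cost = 14046/11

Pre-subsidy: 366 - 5P = -7 + 6P gives P* = 373/11, Q* = 2161/11.
With the rebate, buyers effectively pay Pb = Ps − 6, where Ps is the price sellers receive.
Demand in terms of Ps becomes Qd = 366 − 5(Ps − 6) = 396 - 5Ps. Setting this equal to supply: 396 - 5Ps = -7 + 6Ps, so Ps = 403/11.
Buyers pay Pb = 403/11 − 6 = 337/11; Q' = -7 + 6·(403/11) = 2341/11.
Government outlay = subsidy × quantity = 6 × 2341/11 = 14046/11.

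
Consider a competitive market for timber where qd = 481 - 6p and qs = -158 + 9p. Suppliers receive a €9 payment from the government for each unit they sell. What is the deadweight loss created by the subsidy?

Deadweight loss = €145.8

Pre-subsidy: 481 - 6p = -158 + 9p gives p* = 42.6, q* = 225.4.
With the subsidy, sellers receive ps = pb + 9 for each unit, where pb is the price buyers pay.
Supply in terms of pb becomes qs = -158 + 9(pb + 9) = -77 + 9pb. Setting this equal to demand: 481 - 6pb = -77 + 9pb, so pb = 37.2.
Sellers receive ps = 37.2 + 9 = 46.2; q' = 481 − 6·37.2 = 257.8.
The subsidy expands output by 257.8 − 225.4 = 32.4 past the efficient level; on those units the gap between marginal cost and willingness to pay runs from 0 up to 9.
DWL = ½ × 9 × 32.4 = 145.8.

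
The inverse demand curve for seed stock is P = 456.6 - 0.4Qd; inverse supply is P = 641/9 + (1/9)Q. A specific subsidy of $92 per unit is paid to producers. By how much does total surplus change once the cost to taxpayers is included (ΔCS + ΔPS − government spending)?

Net change in total surplus = -$8280

Pre-subsidy: 456.6 - 0.4Q = 641/9 + (1/9)Q gives Q* = 754 and P* = 155.
With the subsidy, sellers receive Ps = Pb + 92 for each unit, where Pb is the price buyers pay.
On the curves, Pb = 456.6 - 0.4Q and Ps = 641/9 + (1/9)Q; the wedge Ps − Pb = 92 gives 641/9 + (1/9)Q − (456.6 - 0.4Q) = 92, so Q' = 934.
Then Pb = 456.6 − 0.4·934 = 83 and Ps = 641/9 + (1/9)·934 = 175.
ΔCS = ½(754 + 934)(155 − 83) = 60768; ΔPS = ½(754 + 934)(175 − 155) = 16880.
Government spending = 92 × 934 = 85928.
Net change = 60768 + 16880 − 85928 = -8280. The loss equals the DWL triangle ½·92·180.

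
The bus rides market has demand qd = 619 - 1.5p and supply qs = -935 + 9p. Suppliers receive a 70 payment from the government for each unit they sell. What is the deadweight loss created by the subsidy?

Pre-subsidy: 619 - 1.5p = -935 + 9p gives p* = 148, q* = 397.
With the subsidy, sellers receive ps = pb + 70 for each unit, where pb is the price buyers pay.
Supply in terms of pb becomes qs = -935 + 9(pb + 70) = -305 + 9pb. Setting this equal to demand: 619 - 1.5pb = -305 + 9pb, so pb = 88.
Sellers receive ps = 88 + 70 = 158; q' = 619 − 1.5·88 = 487.
The subsidy expands output by 487 − 397 = 90 past the efficient level; on those units the gap between marginal cost and willingness to pay runs from 0 up to 70.
DWL = ½ × 70 × 90 = 3150.

Deadweight loss = 3150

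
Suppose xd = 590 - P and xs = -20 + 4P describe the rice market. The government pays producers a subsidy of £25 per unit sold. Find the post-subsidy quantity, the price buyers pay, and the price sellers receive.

Pre-subsidy: 590 - P = -20 + 4P gives P* = 122, x* = 468.
With the subsidy, sellers receive Ps = Pb + 25 for each unit, where Pb is the price buyers pay.
Supply in terms of Pb becomes xs = -20 + 4(Pb + 25) = 80 + 4Pb. Setting this equal to demand: 590 - Pb = 80 + 4Pb, so Pb = 102.
Sellers receive Ps = 102 + 25 = 127; x' = 590 − 1·102 = 488.

x' = 488; buyers pay £102; sellers receive £127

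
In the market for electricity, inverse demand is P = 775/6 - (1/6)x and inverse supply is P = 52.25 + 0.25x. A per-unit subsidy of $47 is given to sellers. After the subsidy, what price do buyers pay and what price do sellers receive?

Buyers pay $79.6; sellers receive $126.6

Pre-subsidy: 775/6 - (1/6)x = 52.25 + 0.25x gives x* = 184.6 and P* = 98.4.
With the subsidy, sellers receive Ps = Pb + 47 for each unit, where Pb is the price buyers pay.
On the curves, Pb = 775/6 - (1/6)x and Ps = 52.25 + 0.25x; the wedge Ps − Pb = 47 gives 52.25 + 0.25x − (775/6 - (1/6)x) = 47, so x' = 297.4.
Then Pb = 775/6 − (1/6)·297.4 = 79.6 and Ps = 52.25 + 0.25·297.4 = 126.6.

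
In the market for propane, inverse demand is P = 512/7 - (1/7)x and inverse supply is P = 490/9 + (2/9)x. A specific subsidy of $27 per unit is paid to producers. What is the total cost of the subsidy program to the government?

Government cost = 77733/23

Pre-subsidy: 512/7 - (1/7)x = 490/9 + (2/9)x gives x* = 1178/23 and P* = 1514/23.
With the subsidy, sellers receive Ps = Pb + 27 for each unit, where Pb is the price buyers pay.
On the curves, Pb = 512/7 - (1/7)x and Ps = 490/9 + (2/9)x; the wedge Ps − Pb = 27 gives 490/9 + (2/9)x − (512/7 - (1/7)x) = 27, so x' = 2879/23.
Then Pb = 512/7 − (1/7)·(2879/23) = 1271/23 and Ps = 490/9 + (2/9)·(2879/23) = 1892/23.
Government outlay = subsidy × quantity = 27 × 2879/23 = 77733/23.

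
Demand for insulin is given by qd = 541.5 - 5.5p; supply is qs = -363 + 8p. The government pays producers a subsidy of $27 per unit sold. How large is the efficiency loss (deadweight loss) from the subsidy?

Deadweight loss = $1188

Pre-subsidy: 541.5 - 5.5p = -363 + 8p gives p* = 67, q* = 173.
With the subsidy, sellers receive ps = pb + 27 for each unit, where pb is the price buyers pay.
Supply in terms of pb becomes qs = -363 + 8(pb + 27) = -147 + 8pb. Setting this equal to demand: 541.5 - 5.5pb = -147 + 8pb, so pb = 51.
Sellers receive ps = 51 + 27 = 78; q' = 541.5 − 5.5·51 = 261.
The subsidy expands output by 261 − 173 = 88 past the efficient level; on those units the gap between marginal cost and willingness to pay runs from 0 up to 27.
DWL = ½ × 27 × 88 = 1188.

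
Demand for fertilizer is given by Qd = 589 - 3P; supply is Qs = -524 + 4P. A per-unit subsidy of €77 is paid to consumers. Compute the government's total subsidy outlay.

Pre-subsidy: 589 - 3P = -524 + 4P gives P* = 159, Q* = 112.
With the rebate, buyers effectively pay Pb = Ps − 77, where Ps is the price sellers receive.
Demand in terms of Ps becomes Qd = 589 − 3(Ps − 77) = 820 - 3Ps. Setting this equal to supply: 820 - 3Ps = -524 + 4Ps, so Ps = 192.
Buyers pay Pb = 192 − 77 = 115; Q' = -524 + 4·192 = 244.
Government outlay = subsidy × quantity = 77 × 244 = 18788.

Government cost = €18788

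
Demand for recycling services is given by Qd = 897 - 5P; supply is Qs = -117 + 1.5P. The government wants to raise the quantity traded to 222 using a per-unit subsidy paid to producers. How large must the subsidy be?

At Q = 222, invert demand for the buyer price: Pb = (897 − 222)/5 = 135; invert supply for the seller price: Ps = (222 − (-117))/1.5 = 226.
The subsidy must fill the gap: s = Ps − Pb = 226 − 135 = 91.

Required subsidy s = 91 per unit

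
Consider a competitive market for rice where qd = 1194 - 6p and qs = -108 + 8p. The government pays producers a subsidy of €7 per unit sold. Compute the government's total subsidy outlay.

Pre-subsidy: 1194 - 6p = -108 + 8p gives p* = 93, q* = 636.
With the subsidy, sellers receive ps = pb + 7 for each unit, where pb is the price buyers pay.
Supply in terms of pb becomes qs = -108 + 8(pb + 7) = -52 + 8pb. Setting this equal to demand: 1194 - 6pb = -52 + 8pb, so pb = 89.
Sellers receive ps = 89 + 7 = 96; q' = 1194 − 6·89 = 660.
Government outlay = subsidy × quantity = 7 × 660 = 4620.

Government cost = €4620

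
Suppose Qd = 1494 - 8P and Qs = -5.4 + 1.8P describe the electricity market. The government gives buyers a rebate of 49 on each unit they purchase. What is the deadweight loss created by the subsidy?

Deadweight loss = 1764

Pre-subsidy: 1494 - 8P = -5.4 + 1.8P gives P* = 153, Q* = 270.
With the rebate, buyers effectively pay Pb = Ps − 49, where Ps is the price sellers receive.
Demand in terms of Ps becomes Qd = 1494 − 8(Ps − 49) = 1886 - 8Ps. Setting this equal to supply: 1886 - 8Ps = -5.4 + 1.8Ps, so Ps = 193.
Buyers pay Pb = 193 − 49 = 144; Q' = -5.4 + 1.8·193 = 342.
The subsidy expands output by 342 − 270 = 72 past the efficient level; on those units the gap between marginal cost and willingness to pay runs from 0 up to 49.
DWL = ½ × 49 × 72 = 1764.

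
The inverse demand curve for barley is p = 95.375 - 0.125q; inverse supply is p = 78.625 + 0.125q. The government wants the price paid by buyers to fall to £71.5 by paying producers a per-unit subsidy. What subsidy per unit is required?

At a buyer price of 71.5, quantity demanded is 763 − 8·71.5 = 191.
Sellers supply 191 only when they receive ps = 78.625 + 0.125·191 = 102.5.
s = ps − pb = 102.5 − 71.5 = 31.

Required subsidy s = £31 per unit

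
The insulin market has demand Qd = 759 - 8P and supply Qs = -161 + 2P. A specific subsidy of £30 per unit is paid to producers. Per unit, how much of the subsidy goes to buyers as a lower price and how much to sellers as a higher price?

Pre-subsidy: 759 - 8P = -161 + 2P gives P* = 92, Q* = 23.
With the subsidy, sellers receive Ps = Pb + 30 for each unit, where Pb is the price buyers pay.
Supply in terms of Pb becomes Qs = -161 + 2(Pb + 30) = -101 + 2Pb. Setting this equal to demand: 759 - 8Pb = -101 + 2Pb, so Pb = 86.
Sellers receive Ps = 86 + 30 = 116; Q' = 759 − 8·86 = 71.
Buyers' price falls by P* − Pb = 92 − 86 = 6; sellers' price rises by Ps − P* = 116 − 92 = 24.

Buyers gain £6 per unit; sellers gain £24 per unit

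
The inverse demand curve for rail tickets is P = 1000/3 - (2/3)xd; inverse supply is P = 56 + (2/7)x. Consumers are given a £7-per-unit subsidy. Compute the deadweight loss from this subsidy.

Deadweight loss = £25.725

Pre-subsidy: 1000/3 - (2/3)x = 56 + (2/7)x gives x* = 291.2 and P* = 139.2.
With the rebate, buyers effectively pay Pb = Ps − 7, where Ps is the price sellers receive.
On the curves, Pb = 1000/3 - (2/3)x and Ps = 56 + (2/7)x; the wedge Ps − Pb = 7 gives 56 + (2/7)x − (1000/3 - (2/3)x) = 7, so x' = 298.55.
Then Pb = 1000/3 − (2/3)·298.55 = 134.3 and Ps = 56 + (2/7)·298.55 = 141.3.
The subsidy expands output by 298.55 − 291.2 = 7.35 past the efficient level; on those units the gap between marginal cost and willingness to pay runs from 0 up to 7.
DWL = ½ × 7 × 7.35 = 25.725.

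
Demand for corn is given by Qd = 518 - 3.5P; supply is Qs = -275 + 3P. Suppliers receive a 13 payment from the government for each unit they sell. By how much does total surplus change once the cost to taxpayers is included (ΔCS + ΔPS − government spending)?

Net change in total surplus = -136.5

Pre-subsidy: 518 - 3.5P = -275 + 3P gives P* = 122, Q* = 91.
With the subsidy, sellers receive Ps = Pb + 13 for each unit, where Pb is the price buyers pay.
Supply in terms of Pb becomes Qs = -275 + 3(Pb + 13) = -236 + 3Pb. Setting this equal to demand: 518 - 3.5Pb = -236 + 3Pb, so Pb = 116.
Sellers receive Ps = 116 + 13 = 129; Q' = 518 − 3.5·116 = 112.
ΔCS = ½(91 + 112)(122 − 116) = 609; ΔPS = ½(91 + 112)(129 − 122) = 710.5.
Government spending = 13 × 112 = 1456.
Net change = 609 + 710.5 − 1456 = -136.5. The loss equals the DWL triangle ½·13·21.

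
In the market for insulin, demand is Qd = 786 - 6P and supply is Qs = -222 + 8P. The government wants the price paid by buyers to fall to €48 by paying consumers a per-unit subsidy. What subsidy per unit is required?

At a buyer price of 48, quantity demanded is 786 − 6·48 = 498.
Sellers supply 498 only when they receive Ps with -222 + 8·Ps = 498, i.e. Ps = 90.
s = Ps − Pb = 90 − 48 = 42.

Required subsidy s = €42 per unit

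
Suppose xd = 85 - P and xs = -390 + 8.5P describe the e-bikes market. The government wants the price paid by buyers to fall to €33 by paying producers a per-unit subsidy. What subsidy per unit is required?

Required subsidy s = €19 per unit

At a buyer price of 33, quantity demanded is 85 − 1·33 = 52.
Sellers supply 52 only when they receive Ps with -390 + 8.5·Ps = 52, i.e. Ps = 52.
s = Ps − Pb = 52 − 33 = 19.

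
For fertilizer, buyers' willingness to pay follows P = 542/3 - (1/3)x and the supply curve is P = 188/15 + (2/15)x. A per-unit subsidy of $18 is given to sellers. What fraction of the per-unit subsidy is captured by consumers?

Pre-subsidy: 542/3 - (1/3)x = 188/15 + (2/15)x gives x* = 2522/7 and P* = 424/7.
With the subsidy, sellers receive Ps = Pb + 18 for each unit, where Pb is the price buyers pay.
On the curves, Pb = 542/3 - (1/3)x and Ps = 188/15 + (2/15)x; the wedge Ps − Pb = 18 gives 188/15 + (2/15)x − (542/3 - (1/3)x) = 18, so x' = 2792/7.
Then Pb = 542/3 − (1/3)·(2792/7) = 334/7 and Ps = 188/15 + (2/15)·(2792/7) = 460/7.
Buyers' price falls by P* − Pb = 424/7 − 334/7 = 90/7; sellers' price rises by Ps − P* = 460/7 − 424/7 = 36/7.
So consumers capture (90/7)/18 = 5/7 of each unit of subsidy.

Consumer share = 5/7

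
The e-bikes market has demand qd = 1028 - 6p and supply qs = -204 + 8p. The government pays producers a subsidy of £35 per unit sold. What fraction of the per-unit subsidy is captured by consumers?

Pre-subsidy: 1028 - 6p = -204 + 8p gives p* = 88, q* = 500.
With the subsidy, sellers receive ps = pb + 35 for each unit, where pb is the price buyers pay.
Supply in terms of pb becomes qs = -204 + 8(pb + 35) = 76 + 8pb. Setting this equal to demand: 1028 - 6pb = 76 + 8pb, so pb = 68.
Sellers receive ps = 68 + 35 = 103; q' = 1028 − 6·68 = 620.
Buyers' price falls by p* − pb = 88 − 68 = 20; sellers' price rises by ps − p* = 103 − 88 = 15.
So consumers capture 20/35 = 4/7 of each unit of subsidy.

Consumer share = 4/7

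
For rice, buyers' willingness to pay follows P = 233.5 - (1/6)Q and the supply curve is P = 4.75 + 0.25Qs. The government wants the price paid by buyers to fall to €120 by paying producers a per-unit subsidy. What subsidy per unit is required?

Required subsidy s = €55 per unit

At a buyer price of 120, quantity demanded is 1401 − 6·120 = 681.
Sellers supply 681 only when they receive Ps = 4.75 + 0.25·681 = 175.
s = Ps − Pb = 175 − 120 = 55.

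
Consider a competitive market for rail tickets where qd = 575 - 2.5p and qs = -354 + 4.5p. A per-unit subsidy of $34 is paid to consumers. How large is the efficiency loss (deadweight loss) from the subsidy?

Deadweight loss = 13005/14

Pre-subsidy: 575 - 2.5p = -354 + 4.5p gives p* = 929/7, q* = 3405/14.
With the rebate, buyers effectively pay pb = ps − 34, where ps is the price sellers receive.
Demand in terms of ps becomes qd = 575 − 2.5(ps − 34) = 660 - 2.5ps. Setting this equal to supply: 660 - 2.5ps = -354 + 4.5ps, so ps = 1014/7.
Buyers pay pb = 1014/7 − 34 = 776/7; q' = -354 + 4.5·(1014/7) = 2085/7.
The subsidy expands output by 2085/7 − 3405/14 = 765/14 past the efficient level; on those units the gap between marginal cost and willingness to pay runs from 0 up to 34.
DWL = ½ × 34 × 765/14 = 13005/14.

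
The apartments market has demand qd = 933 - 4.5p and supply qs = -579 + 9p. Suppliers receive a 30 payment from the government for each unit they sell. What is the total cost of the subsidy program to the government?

Pre-subsidy: 933 - 4.5p = -579 + 9p gives p* = 112, q* = 429.
With the subsidy, sellers receive ps = pb + 30 for each unit, where pb is the price buyers pay.
Supply in terms of pb becomes qs = -579 + 9(pb + 30) = -309 + 9pb. Setting this equal to demand: 933 - 4.5pb = -309 + 9pb, so pb = 92.
Sellers receive ps = 92 + 30 = 122; q' = 933 − 4.5·92 = 519.
Government outlay = subsidy × quantity = 30 × 519 = 15570.

Government cost = 15570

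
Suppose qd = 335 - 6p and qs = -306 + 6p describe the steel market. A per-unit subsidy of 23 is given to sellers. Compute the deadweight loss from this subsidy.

Deadweight loss = 793.5

Pre-subsidy: 335 - 6p = -306 + 6p gives p* = 641/12, q* = 14.5.
With the subsidy, sellers receive ps = pb + 23 for each unit, where pb is the price buyers pay.
Supply in terms of pb becomes qs = -306 + 6(pb + 23) = -168 + 6pb. Setting this equal to demand: 335 - 6pb = -168 + 6pb, so pb = 503/12.
Sellers receive ps = 503/12 + 23 = 779/12; q' = 335 − 6·(503/12) = 83.5.
The subsidy expands output by 83.5 − 14.5 = 69 past the efficient level; on those units the gap between marginal cost and willingness to pay runs from 0 up to 23.
DWL = ½ × 23 × 69 = 793.5.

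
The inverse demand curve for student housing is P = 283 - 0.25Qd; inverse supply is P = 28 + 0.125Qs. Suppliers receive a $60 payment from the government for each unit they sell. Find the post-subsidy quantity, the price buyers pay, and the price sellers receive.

Pre-subsidy: 283 - 0.25Q = 28 + 0.125Q gives Q* = 680 and P* = 113.
With the subsidy, sellers receive Ps = Pb + 60 for each unit, where Pb is the price buyers pay.
On the curves, Pb = 283 - 0.25Q and Ps = 28 + 0.125Q; the wedge Ps − Pb = 60 gives 28 + 0.125Q − (283 - 0.25Q) = 60, so Q' = 840.
Then Pb = 283 − 0.25·840 = 73 and Ps = 28 + 0.125·840 = 133.

Q' = 840; buyers pay $73; sellers receive $133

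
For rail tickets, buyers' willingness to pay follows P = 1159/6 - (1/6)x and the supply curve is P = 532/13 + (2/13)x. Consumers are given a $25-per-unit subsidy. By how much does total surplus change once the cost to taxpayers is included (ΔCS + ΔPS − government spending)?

Pre-subsidy: 1159/6 - (1/6)x = 532/13 + (2/13)x gives x* = 475 and P* = 114.
With the rebate, buyers effectively pay Pb = Ps − 25, where Ps is the price sellers receive.
On the curves, Pb = 1159/6 - (1/6)x and Ps = 532/13 + (2/13)x; the wedge Ps − Pb = 25 gives 532/13 + (2/13)x − (1159/6 - (1/6)x) = 25, so x' = 553.
Then Pb = 1159/6 − (1/6)·553 = 101 and Ps = 532/13 + (2/13)·553 = 126.
ΔCS = ½(475 + 553)(114 − 101) = 6682; ΔPS = ½(475 + 553)(126 − 114) = 6168.
Government spending = 25 × 553 = 13825.
Net change = 6682 + 6168 − 13825 = -975. The loss equals the DWL triangle ½·25·78.

Net change in total surplus = -$975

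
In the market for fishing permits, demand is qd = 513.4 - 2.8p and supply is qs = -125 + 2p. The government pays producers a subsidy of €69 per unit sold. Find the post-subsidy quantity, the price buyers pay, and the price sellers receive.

q' = 221.5; buyers pay €104.25; sellers receive €173.25

Pre-subsidy: 513.4 - 2.8p = -125 + 2p gives p* = 133, q* = 141.
With the subsidy, sellers receive ps = pb + 69 for each unit, where pb is the price buyers pay.
Supply in terms of pb becomes qs = -125 + 2(pb + 69) = 13 + 2pb. Setting this equal to demand: 513.4 - 2.8pb = 13 + 2pb, so pb = 104.25.
Sellers receive ps = 104.25 + 69 = 173.25; q' = 513.4 − 2.8·104.25 = 221.5.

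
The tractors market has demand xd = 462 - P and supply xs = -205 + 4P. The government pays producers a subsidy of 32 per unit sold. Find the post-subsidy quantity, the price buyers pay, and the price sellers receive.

Pre-subsidy: 462 - P = -205 + 4P gives P* = 133.4, x* = 328.6.
With the subsidy, sellers receive Ps = Pb + 32 for each unit, where Pb is the price buyers pay.
Supply in terms of Pb becomes xs = -205 + 4(Pb + 32) = -77 + 4Pb. Setting this equal to demand: 462 - Pb = -77 + 4Pb, so Pb = 107.8.
Sellers receive Ps = 107.8 + 32 = 139.8; x' = 462 − 1·107.8 = 354.2.

x' = 354.2; buyers pay 107.8; sellers receive 139.8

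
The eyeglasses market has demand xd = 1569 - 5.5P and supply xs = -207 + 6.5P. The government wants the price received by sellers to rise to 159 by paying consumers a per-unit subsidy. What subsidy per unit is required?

At a seller price of 159, quantity supplied is -207 + 6.5·159 = 826.5.
Buyers absorb 826.5 only when they pay Pb with 1569 − 5.5·Pb = 826.5, i.e. Pb = 135.
s = Ps − Pb = 159 − 135 = 24.

Required subsidy s = 24 per unit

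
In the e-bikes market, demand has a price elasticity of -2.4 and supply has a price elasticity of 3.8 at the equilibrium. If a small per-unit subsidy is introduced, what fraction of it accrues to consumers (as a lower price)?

Consumer share = 19/31

For a small subsidy around the equilibrium, the benefit split depends on the relative slopes, which at a point are proportional to the elasticities.
Buyer share = εs/(εs + |εd|) = 3.8/(3.8 + 2.4) = 19/31; seller share = |εd|/(εs + |εd|) = 12/31.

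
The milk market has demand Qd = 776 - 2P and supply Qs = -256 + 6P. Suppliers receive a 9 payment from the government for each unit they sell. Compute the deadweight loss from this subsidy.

Deadweight loss = 60.75

Pre-subsidy: 776 - 2P = -256 + 6P gives P* = 129, Q* = 518.
With the subsidy, sellers receive Ps = Pb + 9 for each unit, where Pb is the price buyers pay.
Supply in terms of Pb becomes Qs = -256 + 6(Pb + 9) = -202 + 6Pb. Setting this equal to demand: 776 - 2Pb = -202 + 6Pb, so Pb = 122.25.
Sellers receive Ps = 122.25 + 9 = 131.25; Q' = 776 − 2·122.25 = 531.5.
The subsidy expands output by 531.5 − 518 = 13.5 past the efficient level; on those units the gap between marginal cost and willingness to pay runs from 0 up to 9.
DWL = ½ × 9 × 13.5 = 60.75.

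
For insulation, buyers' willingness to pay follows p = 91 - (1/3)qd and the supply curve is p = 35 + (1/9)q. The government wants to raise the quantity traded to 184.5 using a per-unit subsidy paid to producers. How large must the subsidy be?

At q = 184.5, from the demand curve buyers pay pb = 91 − (1/3)·184.5 = 29.5; from the supply curve sellers need ps = 35 + (1/9)·184.5 = 55.5.
The subsidy must fill the gap: s = ps − pb = 55.5 − 29.5 = 26.

Required subsidy s = 26 per unit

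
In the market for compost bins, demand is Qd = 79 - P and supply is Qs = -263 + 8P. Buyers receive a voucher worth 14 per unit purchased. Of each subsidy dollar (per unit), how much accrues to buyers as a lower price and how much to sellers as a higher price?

Buyers gain 112/9 per unit; sellers gain 14/9 per unit

Pre-subsidy: 79 - P = -263 + 8P gives P* = 38, Q* = 41.
With the rebate, buyers effectively pay Pb = Ps − 14, where Ps is the price sellers receive.
Demand in terms of Ps becomes Qd = 79 − 1(Ps − 14) = 93 - Ps. Setting this equal to supply: 93 - Ps = -263 + 8Ps, so Ps = 356/9.
Buyers pay Pb = 356/9 − 14 = 230/9; Q' = -263 + 8·(356/9) = 481/9.
Buyers' price falls by P* − Pb = 38 − 230/9 = 112/9; sellers' price rises by Ps − P* = 356/9 − 38 = 14/9.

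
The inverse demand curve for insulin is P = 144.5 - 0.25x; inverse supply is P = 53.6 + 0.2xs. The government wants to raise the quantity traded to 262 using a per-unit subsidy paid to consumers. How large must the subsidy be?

Required subsidy s = 27 per unit

At x = 262, from the demand curve buyers pay Pb = 144.5 − 0.25·262 = 79; from the supply curve sellers need Ps = 53.6 + 0.2·262 = 106.
The subsidy must fill the gap: s = Ps − Pb = 106 − 79 = 27.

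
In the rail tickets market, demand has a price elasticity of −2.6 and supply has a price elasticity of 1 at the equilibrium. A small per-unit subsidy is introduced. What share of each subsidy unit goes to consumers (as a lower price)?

Consumer share = 5/18

For a small subsidy around the equilibrium, the benefit split depends on the relative slopes, which at a point are proportional to the elasticities.
Buyer share = εs/(εs + |εd|) = 1/(1 + 2.6) = 5/18; seller share = |εd|/(εs + |εd|) = 13/18.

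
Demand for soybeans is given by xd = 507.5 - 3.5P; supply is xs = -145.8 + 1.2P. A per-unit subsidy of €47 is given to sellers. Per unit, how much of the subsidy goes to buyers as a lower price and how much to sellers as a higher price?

Pre-subsidy: 507.5 - 3.5P = -145.8 + 1.2P gives P* = 139, x* = 21.
With the subsidy, sellers receive Ps = Pb + 47 for each unit, where Pb is the price buyers pay.
Supply in terms of Pb becomes xs = -145.8 + 1.2(Pb + 47) = -89.4 + 1.2Pb. Setting this equal to demand: 507.5 - 3.5Pb = -89.4 + 1.2Pb, so Pb = 127.
Sellers receive Ps = 127 + 47 = 174; x' = 507.5 − 3.5·127 = 63.
Buyers' price falls by P* − Pb = 139 − 127 = 12; sellers' price rises by Ps − P* = 174 − 139 = 35.

Buyers gain €12 per unit; sellers gain €35 per unit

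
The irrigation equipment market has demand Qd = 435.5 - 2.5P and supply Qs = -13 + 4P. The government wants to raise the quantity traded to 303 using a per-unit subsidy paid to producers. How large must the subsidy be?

At Q = 303, invert demand for the buyer price: Pb = (435.5 − 303)/2.5 = 53; invert supply for the seller price: Ps = (303 − (-13))/4 = 79.
The subsidy must fill the gap: s = Ps − Pb = 79 − 53 = 26.

Required subsidy s = 26 per unit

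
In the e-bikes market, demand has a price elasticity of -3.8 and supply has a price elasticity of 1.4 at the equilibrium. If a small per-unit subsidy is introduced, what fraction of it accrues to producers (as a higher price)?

Producer share = 19/26

For a small subsidy around the equilibrium, the benefit split depends on the relative slopes, which at a point are proportional to the elasticities.
Buyer share = εs/(εs + |εd|) = 1.4/(1.4 + 3.8) = 7/26; seller share = |εd|/(εs + |εd|) = 19/26.
So producers capture 19/26 of the subsidy.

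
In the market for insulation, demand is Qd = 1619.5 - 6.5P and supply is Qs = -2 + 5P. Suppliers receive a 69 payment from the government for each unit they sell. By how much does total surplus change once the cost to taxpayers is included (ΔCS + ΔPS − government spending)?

Pre-subsidy: 1619.5 - 6.5P = -2 + 5P gives P* = 141, Q* = 703.
With the subsidy, sellers receive Ps = Pb + 69 for each unit, where Pb is the price buyers pay.
Supply in terms of Pb becomes Qs = -2 + 5(Pb + 69) = 343 + 5Pb. Setting this equal to demand: 1619.5 - 6.5Pb = 343 + 5Pb, so Pb = 111.
Sellers receive Ps = 111 + 69 = 180; Q' = 1619.5 − 6.5·111 = 898.
ΔCS = ½(703 + 898)(141 − 111) = 24015; ΔPS = ½(703 + 898)(180 − 141) = 31219.5.
Government spending = 69 × 898 = 61962.
Net change = 24015 + 31219.5 − 61962 = -6727.5. The loss equals the DWL triangle ½·69·195.

Net change in total surplus = -6727.5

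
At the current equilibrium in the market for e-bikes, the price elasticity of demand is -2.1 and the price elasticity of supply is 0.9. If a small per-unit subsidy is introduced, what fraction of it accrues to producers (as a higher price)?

For a small subsidy around the equilibrium, the benefit split depends on the relative slopes, which at a point are proportional to the elasticities.
Buyer share = εs/(εs + |εd|) = 0.9/(0.9 + 2.1) = 0.3; seller share = |εd|/(εs + |εd|) = 0.7.
So producers capture 0.7 of the subsidy.

Producer share = 0.7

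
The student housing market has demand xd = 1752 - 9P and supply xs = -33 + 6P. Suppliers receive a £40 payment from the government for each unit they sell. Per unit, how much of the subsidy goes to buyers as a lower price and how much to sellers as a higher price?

Pre-subsidy: 1752 - 9P = -33 + 6P gives P* = 119, x* = 681.
With the subsidy, sellers receive Ps = Pb + 40 for each unit, where Pb is the price buyers pay.
Supply in terms of Pb becomes xs = -33 + 6(Pb + 40) = 207 + 6Pb. Setting this equal to demand: 1752 - 9Pb = 207 + 6Pb, so Pb = 103.
Sellers receive Ps = 103 + 40 = 143; x' = 1752 − 9·103 = 825.
Buyers' price falls by P* − Pb = 119 − 103 = 16; sellers' price rises by Ps − P* = 143 − 119 = 24.

Buyers gain £16 per unit; sellers gain £24 per unit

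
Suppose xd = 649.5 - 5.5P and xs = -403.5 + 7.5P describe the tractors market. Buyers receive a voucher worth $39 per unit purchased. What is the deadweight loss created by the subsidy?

Deadweight loss = $2413.125

Pre-subsidy: 649.5 - 5.5P = -403.5 + 7.5P gives P* = 81, x* = 204.
With the rebate, buyers effectively pay Pb = Ps − 39, where Ps is the price sellers receive.
Demand in terms of Ps becomes xd = 649.5 − 5.5(Ps − 39) = 864 - 5.5Ps. Setting this equal to supply: 864 - 5.5Ps = -403.5 + 7.5Ps, so Ps = 97.5.
Buyers pay Pb = 97.5 − 39 = 58.5; x' = -403.5 + 7.5·97.5 = 327.75.
The subsidy expands output by 327.75 − 204 = 123.75 past the efficient level; on those units the gap between marginal cost and willingness to pay runs from 0 up to 39.
DWL = ½ × 39 × 123.75 = 2413.125.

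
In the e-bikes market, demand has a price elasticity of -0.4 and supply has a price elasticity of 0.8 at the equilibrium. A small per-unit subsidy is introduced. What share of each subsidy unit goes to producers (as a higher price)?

Producer share = 1/3

For a small subsidy around the equilibrium, the benefit split depends on the relative slopes, which at a point are proportional to the elasticities.
Buyer share = εs/(εs + |εd|) = 0.8/(0.8 + 0.4) = 2/3; seller share = |εd|/(εs + |εd|) = 1/3.
So producers capture 1/3 of the subsidy.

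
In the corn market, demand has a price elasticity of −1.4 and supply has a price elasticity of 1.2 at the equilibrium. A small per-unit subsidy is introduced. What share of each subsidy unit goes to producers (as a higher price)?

For a small subsidy around the equilibrium, the benefit split depends on the relative slopes, which at a point are proportional to the elasticities.
Buyer share = εs/(εs + |εd|) = 1.2/(1.2 + 1.4) = 6/13; seller share = |εd|/(εs + |εd|) = 7/13.
So producers capture 7/13 of the subsidy.

Producer share = 7/13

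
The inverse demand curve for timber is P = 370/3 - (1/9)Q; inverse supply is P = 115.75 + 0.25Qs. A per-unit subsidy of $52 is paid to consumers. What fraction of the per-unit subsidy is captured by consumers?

Pre-subsidy: 370/3 - (1/9)Q = 115.75 + 0.25Q gives Q* = 21 and P* = 121.
With the rebate, buyers effectively pay Pb = Ps − 52, where Ps is the price sellers receive.
On the curves, Pb = 370/3 - (1/9)Q and Ps = 115.75 + 0.25Q; the wedge Ps − Pb = 52 gives 115.75 + 0.25Q − (370/3 - (1/9)Q) = 52, so Q' = 165.
Then Pb = 370/3 − (1/9)·165 = 105 and Ps = 115.75 + 0.25·165 = 157.
Buyers' price falls by P* − Pb = 121 − 105 = 16; sellers' price rises by Ps − P* = 157 − 121 = 36.
So consumers capture 16/52 = 4/13 of each unit of subsidy.

Consumer share = 4/13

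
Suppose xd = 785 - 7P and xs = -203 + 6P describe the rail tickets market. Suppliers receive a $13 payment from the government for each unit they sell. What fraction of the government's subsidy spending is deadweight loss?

Pre-subsidy: 785 - 7P = -203 + 6P gives P* = 76, x* = 253.
With the subsidy, sellers receive Ps = Pb + 13 for each unit, where Pb is the price buyers pay.
Supply in terms of Pb becomes xs = -203 + 6(Pb + 13) = -125 + 6Pb. Setting this equal to demand: 785 - 7Pb = -125 + 6Pb, so Pb = 70.
Sellers receive Ps = 70 + 13 = 83; x' = 785 − 7·70 = 295.
ΔCS = ½(253 + 295)(76 − 70) = 1644; ΔPS = ½(253 + 295)(83 − 76) = 1918.
Government spending = 13 × 295 = 3835.
DWL = ½ × 13 × (295 − 253) = 273; fraction = 273 / 3835 = 21/295.

DWL / government spending = 21/295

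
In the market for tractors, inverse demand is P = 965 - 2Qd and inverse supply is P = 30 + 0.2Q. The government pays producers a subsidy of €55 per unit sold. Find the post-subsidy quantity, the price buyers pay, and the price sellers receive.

Pre-subsidy: 965 - 2Q = 30 + 0.2Q gives Q* = 425 and P* = 115.
With the subsidy, sellers receive Ps = Pb + 55 for each unit, where Pb is the price buyers pay.
On the curves, Pb = 965 - 2Q and Ps = 30 + 0.2Q; the wedge Ps − Pb = 55 gives 30 + 0.2Q − (965 - 2Q) = 55, so Q' = 450.
Then Pb = 965 − 2·450 = 65 and Ps = 30 + 0.2·450 = 120.

Q' = 450; buyers pay €65; sellers receive €120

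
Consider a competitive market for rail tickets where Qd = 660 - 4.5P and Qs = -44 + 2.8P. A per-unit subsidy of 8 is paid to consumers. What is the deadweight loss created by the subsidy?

Pre-subsidy: 660 - 4.5P = -44 + 2.8P gives P* = 7040/73, Q* = 16500/73.
With the rebate, buyers effectively pay Pb = Ps − 8, where Ps is the price sellers receive.
Demand in terms of Ps becomes Qd = 660 − 4.5(Ps − 8) = 696 - 4.5Ps. Setting this equal to supply: 696 - 4.5Ps = -44 + 2.8Ps, so Ps = 7400/73.
Buyers pay Pb = 7400/73 − 8 = 6816/73; Q' = -44 + 2.8·(7400/73) = 17508/73.
The subsidy expands output by 17508/73 − 16500/73 = 1008/73 past the efficient level; on those units the gap between marginal cost and willingness to pay runs from 0 up to 8.
DWL = ½ × 8 × 1008/73 = 4032/73.

Deadweight loss = 4032/73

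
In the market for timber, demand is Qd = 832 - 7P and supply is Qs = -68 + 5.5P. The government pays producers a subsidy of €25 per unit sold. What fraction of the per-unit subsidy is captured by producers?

Producer share = 0.56

Pre-subsidy: 832 - 7P = -68 + 5.5P gives P* = 72, Q* = 328.
With the subsidy, sellers receive Ps = Pb + 25 for each unit, where Pb is the price buyers pay.
Supply in terms of Pb becomes Qs = -68 + 5.5(Pb + 25) = 69.5 + 5.5Pb. Setting this equal to demand: 832 - 7Pb = 69.5 + 5.5Pb, so Pb = 61.
Sellers receive Ps = 61 + 25 = 86; Q' = 832 − 7·61 = 405.
Buyers' price falls by P* − Pb = 72 − 61 = 11; sellers' price rises by Ps − P* = 86 − 72 = 14.
So producers capture 14/25 = 0.56 of each unit of subsidy.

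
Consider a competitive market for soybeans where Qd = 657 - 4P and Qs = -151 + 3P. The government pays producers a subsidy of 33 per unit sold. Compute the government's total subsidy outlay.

Government cost = 58179/7

Pre-subsidy: 657 - 4P = -151 + 3P gives P* = 808/7, Q* = 1367/7.
With the subsidy, sellers receive Ps = Pb + 33 for each unit, where Pb is the price buyers pay.
Supply in terms of Pb becomes Qs = -151 + 3(Pb + 33) = -52 + 3Pb. Setting this equal to demand: 657 - 4Pb = -52 + 3Pb, so Pb = 709/7.
Sellers receive Ps = 709/7 + 33 = 940/7; Q' = 657 − 4·(709/7) = 1763/7.
Government outlay = subsidy × quantity = 33 × 1763/7 = 58179/7.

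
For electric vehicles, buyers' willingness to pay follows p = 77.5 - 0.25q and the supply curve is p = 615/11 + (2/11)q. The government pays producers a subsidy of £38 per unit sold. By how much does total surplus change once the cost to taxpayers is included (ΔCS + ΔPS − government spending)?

Pre-subsidy: 77.5 - 0.25q = 615/11 + (2/11)q gives q* = 50 and p* = 65.
With the subsidy, sellers receive ps = pb + 38 for each unit, where pb is the price buyers pay.
On the curves, pb = 77.5 - 0.25q and ps = 615/11 + (2/11)q; the wedge ps − pb = 38 gives 615/11 + (2/11)q − (77.5 - 0.25q) = 38, so q' = 138.
Then pb = 77.5 − 0.25·138 = 43 and ps = 615/11 + (2/11)·138 = 81.
ΔCS = ½(50 + 138)(65 − 43) = 2068; ΔPS = ½(50 + 138)(81 − 65) = 1504.
Government spending = 38 × 138 = 5244.
Net change = 2068 + 1504 − 5244 = -1672. The loss equals the DWL triangle ½·38·88.

Net change in total surplus = -£1672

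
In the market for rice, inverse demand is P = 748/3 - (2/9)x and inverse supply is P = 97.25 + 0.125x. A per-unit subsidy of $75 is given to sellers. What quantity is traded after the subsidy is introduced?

x' = 654

Pre-subsidy: 748/3 - (2/9)x = 97.25 + 0.125x gives x* = 438 and P* = 152.
With the subsidy, sellers receive Ps = Pb + 75 for each unit, where Pb is the price buyers pay.
On the curves, Pb = 748/3 - (2/9)x and Ps = 97.25 + 0.125x; the wedge Ps − Pb = 75 gives 97.25 + 0.125x − (748/3 - (2/9)x) = 75, so x' = 654.
Then Pb = 748/3 − (2/9)·654 = 104 and Ps = 97.25 + 0.125·654 = 179.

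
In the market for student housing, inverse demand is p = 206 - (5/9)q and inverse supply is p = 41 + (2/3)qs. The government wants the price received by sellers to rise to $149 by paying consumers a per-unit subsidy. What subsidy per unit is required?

Required subsidy s = $33 per unit

At a seller price of 149, quantity supplied is -61.5 + 1.5·149 = 162.
Buyers absorb 162 only when they pay pb = 206 − (5/9)·162 = 116.
s = ps − pb = 149 − 116 = 33.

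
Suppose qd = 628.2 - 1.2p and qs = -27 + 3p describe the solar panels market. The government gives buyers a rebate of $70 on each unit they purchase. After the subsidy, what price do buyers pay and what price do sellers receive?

Pre-subsidy: 628.2 - 1.2p = -27 + 3p gives p* = 156, q* = 441.
With the rebate, buyers effectively pay pb = ps − 70, where ps is the price sellers receive.
Demand in terms of ps becomes qd = 628.2 − 1.2(ps − 70) = 712.2 - 1.2ps. Setting this equal to supply: 712.2 - 1.2ps = -27 + 3ps, so ps = 176.
Buyers pay pb = 176 − 70 = 106; q' = -27 + 3·176 = 501.

Buyers pay $106; sellers receive $176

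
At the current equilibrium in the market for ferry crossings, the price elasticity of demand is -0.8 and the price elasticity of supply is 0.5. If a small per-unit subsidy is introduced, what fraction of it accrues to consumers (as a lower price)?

Consumer share = 5/13

For a small subsidy around the equilibrium, the benefit split depends on the relative slopes, which at a point are proportional to the elasticities.
Buyer share = εs/(εs + |εd|) = 0.5/(0.5 + 0.8) = 5/13; seller share = |εd|/(εs + |εd|) = 8/13.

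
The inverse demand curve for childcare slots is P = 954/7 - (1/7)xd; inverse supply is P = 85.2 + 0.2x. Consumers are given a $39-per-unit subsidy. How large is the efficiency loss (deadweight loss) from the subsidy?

Deadweight loss = $2218.125

Pre-subsidy: 954/7 - (1/7)x = 85.2 + 0.2x gives x* = 149 and P* = 115.
With the rebate, buyers effectively pay Pb = Ps − 39, where Ps is the price sellers receive.
On the curves, Pb = 954/7 - (1/7)x and Ps = 85.2 + 0.2x; the wedge Ps − Pb = 39 gives 85.2 + 0.2x − (954/7 - (1/7)x) = 39, so x' = 262.75.
Then Pb = 954/7 − (1/7)·262.75 = 98.75 and Ps = 85.2 + 0.2·262.75 = 137.75.
The subsidy expands output by 262.75 − 149 = 113.75 past the efficient level; on those units the gap between marginal cost and willingness to pay runs from 0 up to 39.
DWL = ½ × 39 × 113.75 = 2218.125.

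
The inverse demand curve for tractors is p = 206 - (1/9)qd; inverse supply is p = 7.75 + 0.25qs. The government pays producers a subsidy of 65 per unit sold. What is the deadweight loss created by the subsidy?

Pre-subsidy: 206 - (1/9)q = 7.75 + 0.25q gives q* = 549 and p* = 145.
With the subsidy, sellers receive ps = pb + 65 for each unit, where pb is the price buyers pay.
On the curves, pb = 206 - (1/9)q and ps = 7.75 + 0.25q; the wedge ps − pb = 65 gives 7.75 + 0.25q − (206 - (1/9)q) = 65, so q' = 729.
Then pb = 206 − (1/9)·729 = 125 and ps = 7.75 + 0.25·729 = 190.
The subsidy expands output by 729 − 549 = 180 past the efficient level; on those units the gap between marginal cost and willingness to pay runs from 0 up to 65.
DWL = ½ × 65 × 180 = 5850.

Deadweight loss = 5850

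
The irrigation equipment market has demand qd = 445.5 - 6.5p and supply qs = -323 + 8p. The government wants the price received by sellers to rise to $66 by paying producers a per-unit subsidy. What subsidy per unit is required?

At a seller price of 66, quantity supplied is -323 + 8·66 = 205.
Buyers absorb 205 only when they pay pb with 445.5 − 6.5·pb = 205, i.e. pb = 37.
s = ps − pb = 66 − 37 = 29.

Required subsidy s = $29 per unit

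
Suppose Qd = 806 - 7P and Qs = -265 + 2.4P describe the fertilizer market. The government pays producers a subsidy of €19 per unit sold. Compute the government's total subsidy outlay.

Pre-subsidy: 806 - 7P = -265 + 2.4P gives P* = 5355/47, Q* = 397/47.
With the subsidy, sellers receive Ps = Pb + 19 for each unit, where Pb is the price buyers pay.
Supply in terms of Pb becomes Qs = -265 + 2.4(Pb + 19) = -219.4 + 2.4Pb. Setting this equal to demand: 806 - 7Pb = -219.4 + 2.4Pb, so Pb = 5127/47.
Sellers receive Ps = 5127/47 + 19 = 6020/47; Q' = 806 − 7·(5127/47) = 1993/47.
Government outlay = subsidy × quantity = 19 × 1993/47 = 37867/47.

Government cost = 37867/47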